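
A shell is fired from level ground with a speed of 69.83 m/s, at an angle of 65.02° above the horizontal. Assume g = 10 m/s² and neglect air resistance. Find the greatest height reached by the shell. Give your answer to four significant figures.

200.3 m

Vertical component of launch velocity: v_y = 69.83 sin 65.02° = 63.298 m/s.
At the highest point the vertical velocity is zero, so v_y² = 2 g h_max.
h_max = (63.298)² / (2 × 10) = 4006.6 / 20.00 = 200.3 m.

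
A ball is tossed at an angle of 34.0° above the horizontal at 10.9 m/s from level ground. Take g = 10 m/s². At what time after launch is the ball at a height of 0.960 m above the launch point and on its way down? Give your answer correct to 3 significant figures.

v_y0 = 10.9 sin 34.0° = 6.095 m/s.
Set y = v_y0 t − ½ g t² = 0.960: 5.000 t² − 6.095 t + 0.960 = 0.
t = [6.095 ± √(37.15 − 19.20)] / 10 = (6.095 ± 4.237) / 10, giving t = 0.186 s or t = 1.03 s.
On the way down corresponds to the larger root: t = 1.03 s.

1.03 s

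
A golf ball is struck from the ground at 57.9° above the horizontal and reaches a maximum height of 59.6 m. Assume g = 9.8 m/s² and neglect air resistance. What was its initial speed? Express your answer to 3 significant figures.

At maximum height v_y = 0, so (v₀ sin θ)² = 2 g H.
v₀ sin 57.9° = √(2 × 9.8 × 59.6) = 34.18 m/s.
v₀ = 34.18 / sin 57.9° = 34.18 / 0.8471 = 40.3 m/s.

40.3 m/s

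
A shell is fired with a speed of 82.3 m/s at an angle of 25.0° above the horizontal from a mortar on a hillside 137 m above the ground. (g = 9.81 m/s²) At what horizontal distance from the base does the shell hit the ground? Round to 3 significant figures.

739 m

Components: v_x = 82.3 cos 25.0° = 74.59 m/s, v_y = 82.3 sin 25.0° = 34.78 m/s.
Vertical: 0 = 137 + 34.78 t − ½(9.81) t² ⇒ 4.905 t² − 34.78 t − 137 = 0.
t = [34.78 + √(1210 + 2688)] / 9.810 = 9.910 s.
Horizontal: R = v_x · t = 74.59 × 9.910 = 739 m.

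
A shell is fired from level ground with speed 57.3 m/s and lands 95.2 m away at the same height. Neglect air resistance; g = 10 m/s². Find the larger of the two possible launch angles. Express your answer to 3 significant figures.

Level-ground range: R = v₀² sin(2θ)/g ⇒ sin 2θ = R g / v₀² = 95.2×10/57.3² = 0.2900.
2θ = arcsin(0.2900) = 16.86° or 180° − 16.86° = 163.14°.
So θ = 8.43° or θ = 81.6°.

81.6°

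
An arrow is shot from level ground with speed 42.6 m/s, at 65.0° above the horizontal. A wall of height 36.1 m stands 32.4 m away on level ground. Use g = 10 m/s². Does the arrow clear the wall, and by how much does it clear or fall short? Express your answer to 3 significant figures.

v_x = 42.6 cos 65.0° = 18.00 m/s; v_y0 = 42.6 sin 65.0° = 38.61 m/s.
Time to reach the wall: t = 32.4 / 18.00 = 1.800 s.
Height at that point: y = 38.61×1.800 − 5.000×1.800² = 53.30 m.
That is 53.30 − 36.1 = 17.2 m above the top of the wall, so the arrow clears it.

Yes — it clears the wall by 17.2 m.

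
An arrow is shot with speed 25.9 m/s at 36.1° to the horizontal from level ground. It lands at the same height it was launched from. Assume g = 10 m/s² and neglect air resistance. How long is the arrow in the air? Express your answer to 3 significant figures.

3.05 s

Vertical component: v_y = 25.9 sin 36.1° = 15.26 m/s.
For a projectile landing at launch height, time of flight is t = 2 v_y / g = 2 × 15.26 / 10 = 3.05 s.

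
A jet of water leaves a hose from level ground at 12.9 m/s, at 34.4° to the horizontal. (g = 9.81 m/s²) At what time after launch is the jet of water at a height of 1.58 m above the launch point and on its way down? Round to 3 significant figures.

1.22 s

v_y0 = 12.9 sin 34.4° = 7.288 m/s.
Set y = v_y0 t − ½ g t² = 1.58: 4.905 t² − 7.288 t + 1.58 = 0.
t = [7.288 ± √(53.11 − 31.00)] / 9.81 = (7.288 ± 4.702) / 9.81, giving t = 0.264 s or t = 1.22 s.
On the way down corresponds to the larger root: t = 1.22 s.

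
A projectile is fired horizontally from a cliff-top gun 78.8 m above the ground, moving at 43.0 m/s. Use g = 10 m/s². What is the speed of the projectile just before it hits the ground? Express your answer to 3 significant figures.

Fall time: t = √(2 × 78.8 / 10) = 3.970 s.
At impact: v_x = 43.0 m/s (unchanged), v_y = g t = 10 × 3.970 = 39.70 m/s.
Speed = √(v_x² + v_y²) = √(1849 + 1576) = 58.5 m/s.

58.5 m/s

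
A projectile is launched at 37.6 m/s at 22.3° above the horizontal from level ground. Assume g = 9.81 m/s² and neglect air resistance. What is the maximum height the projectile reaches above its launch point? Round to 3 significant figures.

10.4 m

Vertical component of launch velocity: v_y = 37.6 sin 22.3° = 14.27 m/s.
At the highest point the vertical velocity is zero, so v_y² = 2 g h_max.
h_max = (14.27)² / (2 × 9.81) = 203.6 / 19.62 = 10.4 m.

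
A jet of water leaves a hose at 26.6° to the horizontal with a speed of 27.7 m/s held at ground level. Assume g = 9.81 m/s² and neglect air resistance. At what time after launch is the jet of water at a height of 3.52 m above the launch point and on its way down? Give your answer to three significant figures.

2.20 s

v_y0 = 27.7 sin 26.6° = 12.40 m/s.
Set y = v_y0 t − ½ g t² = 3.52: 4.905 t² − 12.40 t + 3.52 = 0.
t = [12.40 ± √(153.8 − 69.06)] / 9.81 = (12.40 ± 9.205) / 9.81, giving t = 0.326 s or t = 2.20 s.
On the way down corresponds to the larger root: t = 2.20 s.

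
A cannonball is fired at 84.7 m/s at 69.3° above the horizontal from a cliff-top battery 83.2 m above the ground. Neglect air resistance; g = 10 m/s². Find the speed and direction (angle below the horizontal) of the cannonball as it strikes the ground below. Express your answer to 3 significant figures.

v_x = 84.7 cos 69.3° = 29.94 m/s (constant).
|v_y| at impact = √((79.23)² + 2×10×83.2) = 89.11 m/s.
Speed = √(29.94² + 89.11²) = 94.0 m/s; angle = arctan(89.11/29.94) = 71.4° below horizontal.

94.0 m/s at 71.4° below the horizontal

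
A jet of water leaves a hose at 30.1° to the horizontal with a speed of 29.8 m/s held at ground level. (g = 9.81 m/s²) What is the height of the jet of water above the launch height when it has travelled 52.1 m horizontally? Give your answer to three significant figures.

10.2 m

v_x = 29.8 cos 30.1° = 25.78 m/s, v_y0 = 29.8 sin 30.1° = 14.95 m/s.
Time to reach x = 52.1 m: t = x / v_x = 52.1 / 25.78 = 2.021 s.
y = v_y0 t − ½ g t² = 14.95×2.021 − 4.905×2.021² = 10.2 m.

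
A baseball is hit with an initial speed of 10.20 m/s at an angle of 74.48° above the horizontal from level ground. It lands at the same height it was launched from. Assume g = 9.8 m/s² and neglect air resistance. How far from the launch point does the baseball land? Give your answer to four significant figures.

5.474 m

For level ground, R = v₀² sin(2θ) / g.
sin(2 × 74.48°) = sin 148.96° = 0.5156.
R = (10.20)² × 0.5156 / 9.8 = 5.474 m.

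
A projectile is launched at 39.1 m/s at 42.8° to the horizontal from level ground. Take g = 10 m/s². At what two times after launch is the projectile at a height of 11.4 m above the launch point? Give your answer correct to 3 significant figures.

0.471 s and 4.84 s

v_y0 = 39.1 sin 42.8° = 26.57 m/s.
Set y = v_y0 t − ½ g t² = 11.4: 5.000 t² − 26.57 t + 11.4 = 0.
t = [26.57 ± √(706.0 − 228.0)] / 10 = (26.57 ± 21.86) / 10, giving t = 0.471 s or t = 4.84 s.
So the projectile is at 11.4 m at t = 0.471 s (rising) and t = 4.84 s (falling).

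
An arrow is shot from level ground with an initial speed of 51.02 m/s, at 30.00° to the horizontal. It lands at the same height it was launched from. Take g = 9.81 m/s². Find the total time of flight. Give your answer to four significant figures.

Vertical component: v_y = 51.02 sin 30.00° = 25.510 m/s.
For a projectile landing at launch height, time of flight is t = 2 v_y / g = 2 × 25.510 / 9.81 = 5.201 s.

5.201 s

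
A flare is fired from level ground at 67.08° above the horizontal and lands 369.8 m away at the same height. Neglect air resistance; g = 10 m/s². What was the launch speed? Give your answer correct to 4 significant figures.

71.80 m/s

On level ground, R = v₀² sin(2θ) / g, so v₀ = √(R g / sin 2θ).
sin(2 × 67.08°) = 0.7174.
v₀ = √(369.8 × 10 / 0.7174) = √5154.7 = 71.80 m/s.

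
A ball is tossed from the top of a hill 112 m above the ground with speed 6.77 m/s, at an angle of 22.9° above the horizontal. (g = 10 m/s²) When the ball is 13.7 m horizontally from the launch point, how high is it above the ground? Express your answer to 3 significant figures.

93.7 m

v_x = 6.77 cos 22.9° = 6.236 m/s, v_y0 = 6.77 sin 22.9° = 2.634 m/s.
Time to reach x = 13.7 m: t = x / v_x = 13.7 / 6.236 = 2.197 s.
y = 112 + v_y0 t − ½ g t² = 112 + 2.634×2.197 − 5.000×2.197² = 93.7 m.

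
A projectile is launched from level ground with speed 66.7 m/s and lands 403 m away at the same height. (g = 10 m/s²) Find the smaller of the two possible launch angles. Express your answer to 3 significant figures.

32.5°

Level-ground range: R = v₀² sin(2θ)/g ⇒ sin 2θ = R g / v₀² = 403×10/66.7² = 0.9058.
2θ = arcsin(0.9058) = 64.93° or 180° − 64.93° = 115.07°.
So θ = 32.5° or θ = 57.5°.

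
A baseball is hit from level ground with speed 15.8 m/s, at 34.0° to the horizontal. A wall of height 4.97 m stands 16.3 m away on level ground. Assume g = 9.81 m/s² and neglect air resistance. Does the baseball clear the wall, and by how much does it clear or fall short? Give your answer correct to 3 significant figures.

v_x = 15.8 cos 34.0° = 13.10 m/s; v_y0 = 15.8 sin 34.0° = 8.835 m/s.
Time to reach the wall: t = 16.3 / 13.10 = 1.244 s.
Height at that point: y = 8.835×1.244 − 4.905×1.244² = 3.400 m.
That is 4.97 − 3.400 = 1.57 m below the top of the wall, so the baseball does not clear it.

No — it falls 1.57 m short of clearing the wall.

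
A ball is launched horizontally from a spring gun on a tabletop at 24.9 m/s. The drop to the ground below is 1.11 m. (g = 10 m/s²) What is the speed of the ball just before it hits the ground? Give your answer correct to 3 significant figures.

25.3 m/s

Fall time: t = √(2 × 1.11 / 10) = 0.4712 s.
At impact: v_x = 24.9 m/s (unchanged), v_y = g t = 10 × 0.4712 = 4.712 m/s.
Speed = √(v_x² + v_y²) = √(620.0 + 22.20) = 25.3 m/s.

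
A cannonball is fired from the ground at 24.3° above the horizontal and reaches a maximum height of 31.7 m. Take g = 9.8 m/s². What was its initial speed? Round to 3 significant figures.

60.6 m/s

At maximum height v_y = 0, so (v₀ sin θ)² = 2 g H.
v₀ sin 24.3° = √(2 × 9.8 × 31.7) = 24.93 m/s.
v₀ = 24.93 / sin 24.3° = 24.93 / 0.4115 = 60.6 m/s.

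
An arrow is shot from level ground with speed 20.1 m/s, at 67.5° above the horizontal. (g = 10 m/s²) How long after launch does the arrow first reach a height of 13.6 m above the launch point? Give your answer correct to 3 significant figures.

v_y0 = 20.1 sin 67.5° = 18.57 m/s.
Set y = v_y0 t − ½ g t² = 13.6: 5.000 t² − 18.57 t + 13.6 = 0.
t = [18.57 ± √(344.8 − 272.0)] / 10 = (18.57 ± 8.532) / 10, giving t = 1.00 s or t = 2.71 s.
The arrow is on the way up at the first time, so t = 1.00 s.

1.00 s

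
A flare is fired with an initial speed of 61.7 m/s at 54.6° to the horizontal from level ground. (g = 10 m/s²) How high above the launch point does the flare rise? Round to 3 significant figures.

Vertical component of launch velocity: v_y = 61.7 sin 54.6° = 50.29 m/s.
At the highest point the vertical velocity is zero, so v_y² = 2 g h_max.
h_max = (50.29)² / (2 × 10) = 2529 / 20.00 = 126 m.

126 m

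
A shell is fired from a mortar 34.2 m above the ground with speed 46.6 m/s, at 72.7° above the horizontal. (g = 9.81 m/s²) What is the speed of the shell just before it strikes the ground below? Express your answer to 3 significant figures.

v_x = 46.6 cos 72.7° = 13.86 m/s is unchanged throughout.
For the vertical component, v_y² = v_y0² + 2 g h = (44.49)² + 2×9.81×34.2 = 2650, so |v_y| = 51.48 m/s.
Impact speed = √(v_x² + v_y²) = √(192.1 + 2650) = 53.3 m/s.

53.3 m/s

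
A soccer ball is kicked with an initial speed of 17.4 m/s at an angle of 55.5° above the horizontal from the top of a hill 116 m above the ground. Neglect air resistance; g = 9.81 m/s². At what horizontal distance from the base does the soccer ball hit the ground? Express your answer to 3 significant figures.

64.5 m

Components: v_x = 17.4 cos 55.5° = 9.855 m/s, v_y = 17.4 sin 55.5° = 14.34 m/s.
Vertical: 0 = 116 + 14.34 t − ½(9.81) t² ⇒ 4.905 t² − 14.34 t − 116 = 0.
t = [14.34 + √(205.6 + 2276)] / 9.810 = 6.540 s.
Horizontal: R = v_x · t = 9.855 × 6.540 = 64.5 m.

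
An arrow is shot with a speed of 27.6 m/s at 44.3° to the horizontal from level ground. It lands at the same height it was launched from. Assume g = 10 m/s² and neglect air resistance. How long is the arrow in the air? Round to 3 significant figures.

3.86 s

Vertical component: v_y = 27.6 sin 44.3° = 19.28 m/s.
For a projectile landing at launch height, time of flight is t = 2 v_y / g = 2 × 19.28 / 10 = 3.86 s.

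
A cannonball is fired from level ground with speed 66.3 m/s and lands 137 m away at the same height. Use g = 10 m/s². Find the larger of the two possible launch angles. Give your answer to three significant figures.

Level-ground range: R = v₀² sin(2θ)/g ⇒ sin 2θ = R g / v₀² = 137×10/66.3² = 0.3117.
2θ = arcsin(0.3117) = 18.16° or 180° − 18.16° = 161.84°.
So θ = 9.08° or θ = 80.9°.

80.9°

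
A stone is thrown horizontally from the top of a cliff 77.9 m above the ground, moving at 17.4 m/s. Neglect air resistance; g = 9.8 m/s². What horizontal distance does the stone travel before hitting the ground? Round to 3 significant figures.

69.4 m

Initial vertical velocity is zero, so the fall time comes from h = ½ g t²: t = √(2 × 77.9 / 9.8) = 3.987 s.
Horizontal motion is uniform at 17.4 m/s, so x = 17.4 × 3.987 = 69.4 m.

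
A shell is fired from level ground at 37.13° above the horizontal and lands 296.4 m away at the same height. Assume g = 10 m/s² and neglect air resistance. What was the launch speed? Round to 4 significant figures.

On level ground, R = v₀² sin(2θ) / g, so v₀ = √(R g / sin 2θ).
sin(2 × 37.13°) = 0.9625.
v₀ = √(296.4 × 10 / 0.9625) = √3079.5 = 55.49 m/s.

55.49 m/s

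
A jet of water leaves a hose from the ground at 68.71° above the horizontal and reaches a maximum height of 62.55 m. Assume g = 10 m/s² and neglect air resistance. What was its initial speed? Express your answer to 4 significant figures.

At maximum height v_y = 0, so (v₀ sin θ)² = 2 g H.
v₀ sin 68.71° = √(2 × 10 × 62.55) = 35.369 m/s.
v₀ = 35.369 / sin 68.71° = 35.369 / 0.9318 = 37.96 m/s.

37.96 m/s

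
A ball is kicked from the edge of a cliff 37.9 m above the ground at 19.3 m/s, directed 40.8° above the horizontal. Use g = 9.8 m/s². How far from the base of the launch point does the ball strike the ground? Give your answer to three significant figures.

Components: v_x = 19.3 cos 40.8° = 14.61 m/s, v_y = 19.3 sin 40.8° = 12.61 m/s.
Vertical: 0 = 37.9 + 12.61 t − ½(9.8) t² ⇒ 4.900 t² − 12.61 t − 37.9 = 0.
t = [12.61 + √(159.0 + 742.8)] / 9.800 = 4.351 s.
Horizontal: R = v_x · t = 14.61 × 4.351 = 63.6 m.

63.6 m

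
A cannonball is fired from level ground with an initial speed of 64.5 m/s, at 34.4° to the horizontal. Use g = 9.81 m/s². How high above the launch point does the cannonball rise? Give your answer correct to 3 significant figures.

Vertical component of launch velocity: v_y = 64.5 sin 34.4° = 36.44 m/s.
At the highest point the vertical velocity is zero, so v_y² = 2 g h_max.
h_max = (36.44)² / (2 × 9.81) = 1328 / 19.62 = 67.7 m.

67.7 m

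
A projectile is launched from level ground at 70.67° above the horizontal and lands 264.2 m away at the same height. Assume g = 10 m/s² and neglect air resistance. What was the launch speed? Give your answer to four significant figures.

65.03 m/s

On level ground, R = v₀² sin(2θ) / g, so v₀ = √(R g / sin 2θ).
sin(2 × 70.67°) = 0.6247.
v₀ = √(264.2 × 10 / 0.6247) = √4229.2 = 65.03 m/s.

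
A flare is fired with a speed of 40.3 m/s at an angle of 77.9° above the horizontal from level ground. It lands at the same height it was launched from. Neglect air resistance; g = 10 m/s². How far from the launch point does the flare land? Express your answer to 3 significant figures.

For level ground, R = v₀² sin(2θ) / g.
sin(2 × 77.9°) = sin 155.8° = 0.4099.
R = (40.3)² × 0.4099 / 10 = 66.6 m.

66.6 m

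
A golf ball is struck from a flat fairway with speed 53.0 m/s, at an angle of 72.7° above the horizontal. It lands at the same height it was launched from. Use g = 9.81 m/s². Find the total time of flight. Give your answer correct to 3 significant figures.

10.3 s

Vertical component: v_y = 53.0 sin 72.7° = 50.60 m/s.
For a projectile landing at launch height, time of flight is t = 2 v_y / g = 2 × 50.60 / 9.81 = 10.3 s.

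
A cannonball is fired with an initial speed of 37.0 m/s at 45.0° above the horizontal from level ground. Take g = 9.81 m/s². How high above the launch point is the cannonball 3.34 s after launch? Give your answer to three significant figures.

v_y0 = 37.0 sin 45.0° = 26.16 m/s.
y(t) = v_y0 t − ½ g t² = 26.16×3.34 − 4.905×3.34² = 32.7 m.

32.7 m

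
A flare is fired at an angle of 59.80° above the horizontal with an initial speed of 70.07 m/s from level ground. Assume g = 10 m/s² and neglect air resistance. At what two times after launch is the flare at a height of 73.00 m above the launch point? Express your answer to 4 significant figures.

1.358 s and 10.75 s

v_y0 = 70.07 sin 59.80° = 60.560 m/s.
Set y = v_y0 t − ½ g t² = 73.00: 5.000 t² − 60.560 t + 73.00 = 0.
t = [60.560 ± √(3667.5 − 1460.0)] / 10 = (60.560 ± 46.984) / 10, giving t = 1.358 s or t = 10.75 s.
So the flare is at 73.00 m at t = 1.358 s (rising) and t = 10.75 s (falling).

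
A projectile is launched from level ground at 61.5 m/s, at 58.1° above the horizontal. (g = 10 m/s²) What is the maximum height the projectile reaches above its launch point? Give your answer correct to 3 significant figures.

Vertical component of launch velocity: v_y = 61.5 sin 58.1° = 52.21 m/s.
At the highest point the vertical velocity is zero, so v_y² = 2 g h_max.
h_max = (52.21)² / (2 × 10) = 2726 / 20.00 = 136 m.

136 m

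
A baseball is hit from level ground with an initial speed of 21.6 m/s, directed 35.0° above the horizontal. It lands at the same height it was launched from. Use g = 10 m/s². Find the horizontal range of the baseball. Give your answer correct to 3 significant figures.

43.8 m

Components: v_x = 21.6 cos 35.0° = 17.69 m/s, v_y = 21.6 sin 35.0° = 12.39 m/s.
Time of flight (same landing height): t = 2 v_y / g = 2 × 12.39 / 10 = 2.478 s.
Range: R = v_x · t = 17.69 × 2.478 = 43.8 m.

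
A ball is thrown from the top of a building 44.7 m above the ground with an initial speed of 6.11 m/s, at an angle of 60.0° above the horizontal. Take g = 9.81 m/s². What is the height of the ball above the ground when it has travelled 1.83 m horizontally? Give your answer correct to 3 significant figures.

v_x = 6.11 cos 60.0° = 3.055 m/s, v_y0 = 6.11 sin 60.0° = 5.291 m/s.
Time to reach x = 1.83 m: t = x / v_x = 1.83 / 3.055 = 0.5990 s.
y = 44.7 + v_y0 t − ½ g t² = 44.7 + 5.291×0.5990 − 4.905×0.5990² = 46.1 m.

46.1 m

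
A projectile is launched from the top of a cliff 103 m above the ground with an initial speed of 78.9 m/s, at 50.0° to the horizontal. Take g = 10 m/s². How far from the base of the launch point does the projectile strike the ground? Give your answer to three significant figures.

690 m

Components: v_x = 78.9 cos 50.0° = 50.72 m/s, v_y = 78.9 sin 50.0° = 60.44 m/s.
Vertical: 0 = 103 + 60.44 t − ½(10) t² ⇒ 5.000 t² − 60.44 t − 103 = 0.
t = [60.44 + √(3653 + 2060)] / 10.00 = 13.60 s.
Horizontal: R = v_x · t = 50.72 × 13.60 = 690 m.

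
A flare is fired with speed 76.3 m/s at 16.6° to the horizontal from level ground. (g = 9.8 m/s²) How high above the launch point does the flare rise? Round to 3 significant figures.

Vertical component of launch velocity: v_y = 76.3 sin 16.6° = 21.80 m/s.
At the highest point the vertical velocity is zero, so v_y² = 2 g h_max.
h_max = (21.80)² / (2 × 9.8) = 475.2 / 19.60 = 24.2 m.

24.2 m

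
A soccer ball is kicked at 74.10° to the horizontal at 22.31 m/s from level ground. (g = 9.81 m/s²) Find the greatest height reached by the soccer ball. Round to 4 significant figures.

23.46 m

Vertical component of launch velocity: v_y = 22.31 sin 74.10° = 21.456 m/s.
At the highest point the vertical velocity is zero, so v_y² = 2 g h_max.
h_max = (21.456)² / (2 × 9.81) = 460.36 / 19.62 = 23.46 m.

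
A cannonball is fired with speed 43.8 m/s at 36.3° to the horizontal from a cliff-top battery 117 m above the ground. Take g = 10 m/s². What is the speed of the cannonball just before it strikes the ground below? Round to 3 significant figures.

65.3 m/s

v_x = 43.8 cos 36.3° = 35.30 m/s is unchanged throughout.
For the vertical component, v_y² = v_y0² + 2 g h = (25.93)² + 2×10×117 = 3012, so |v_y| = 54.88 m/s.
Impact speed = √(v_x² + v_y²) = √(1246 + 3012) = 65.3 m/s.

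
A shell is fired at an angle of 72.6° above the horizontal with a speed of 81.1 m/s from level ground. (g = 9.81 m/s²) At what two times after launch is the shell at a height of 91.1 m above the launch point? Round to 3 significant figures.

1.28 s and 14.5 s

v_y0 = 81.1 sin 72.6° = 77.39 m/s.
Set y = v_y0 t − ½ g t² = 91.1: 4.905 t² − 77.39 t + 91.1 = 0.
t = [77.39 ± √(5989 − 1787)] / 9.81 = (77.39 ± 64.82) / 9.81, giving t = 1.28 s or t = 14.5 s.
So the shell is at 91.1 m at t = 1.28 s (rising) and t = 14.5 s (falling).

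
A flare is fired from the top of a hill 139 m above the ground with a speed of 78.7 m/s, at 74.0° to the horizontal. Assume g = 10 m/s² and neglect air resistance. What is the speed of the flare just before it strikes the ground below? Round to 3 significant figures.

v_x = 78.7 cos 74.0° = 21.69 m/s is unchanged throughout.
For the vertical component, v_y² = v_y0² + 2 g h = (75.65)² + 2×10×139 = 8503, so |v_y| = 92.21 m/s.
Impact speed = √(v_x² + v_y²) = √(470.5 + 8503) = 94.7 m/s.

94.7 m/s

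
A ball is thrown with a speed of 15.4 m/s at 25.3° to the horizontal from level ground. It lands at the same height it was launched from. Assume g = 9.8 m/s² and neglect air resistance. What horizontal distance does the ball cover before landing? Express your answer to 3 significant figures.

Components: v_x = 15.4 cos 25.3° = 13.92 m/s, v_y = 15.4 sin 25.3° = 6.581 m/s.
Time of flight (same landing height): t = 2 v_y / g = 2 × 6.581 / 9.8 = 1.343 s.
Range: R = v_x · t = 13.92 × 1.343 = 18.7 m.

18.7 m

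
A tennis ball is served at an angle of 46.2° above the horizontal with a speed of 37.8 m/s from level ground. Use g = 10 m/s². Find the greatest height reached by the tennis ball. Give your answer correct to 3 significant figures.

37.2 m

Vertical component of launch velocity: v_y = 37.8 sin 46.2° = 27.28 m/s.
At the highest point the vertical velocity is zero, so v_y² = 2 g h_max.
h_max = (27.28)² / (2 × 10) = 744.2 / 20.00 = 37.2 m.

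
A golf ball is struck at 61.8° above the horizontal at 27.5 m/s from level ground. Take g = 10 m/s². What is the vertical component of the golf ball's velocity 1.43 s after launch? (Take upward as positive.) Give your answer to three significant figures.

Initial vertical component: v_y0 = 27.5 sin 61.8° = 24.24 m/s.
v_y(t) = v_y0 − g t = 24.24 − 10 × 1.43 = 9.94 m/s.

9.94 m/s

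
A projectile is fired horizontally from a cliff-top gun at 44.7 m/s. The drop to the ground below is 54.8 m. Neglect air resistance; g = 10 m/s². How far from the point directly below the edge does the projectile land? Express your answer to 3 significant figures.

Initial vertical velocity is zero, so the fall time comes from h = ½ g t²: t = √(2 × 54.8 / 10) = 3.311 s.
Horizontal motion is uniform at 44.7 m/s, so x = 44.7 × 3.311 = 148 m.

148 m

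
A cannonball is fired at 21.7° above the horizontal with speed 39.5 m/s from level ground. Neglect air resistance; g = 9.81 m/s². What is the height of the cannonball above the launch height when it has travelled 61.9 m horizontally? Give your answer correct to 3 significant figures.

10.7 m

v_x = 39.5 cos 21.7° = 36.70 m/s, v_y0 = 39.5 sin 21.7° = 14.60 m/s.
Time to reach x = 61.9 m: t = x / v_x = 61.9 / 36.70 = 1.687 s.
y = v_y0 t − ½ g t² = 14.60×1.687 − 4.905×1.687² = 10.7 m.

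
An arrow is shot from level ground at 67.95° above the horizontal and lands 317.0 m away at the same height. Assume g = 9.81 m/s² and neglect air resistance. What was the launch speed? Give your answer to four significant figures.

On level ground, R = v₀² sin(2θ) / g, so v₀ = √(R g / sin 2θ).
sin(2 × 67.95°) = 0.6959.
v₀ = √(317.0 × 9.81 / 0.6959) = √4468.7 = 66.85 m/s.

66.85 m/s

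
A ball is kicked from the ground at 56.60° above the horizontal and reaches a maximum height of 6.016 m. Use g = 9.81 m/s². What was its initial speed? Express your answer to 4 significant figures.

At maximum height v_y = 0, so (v₀ sin θ)² = 2 g H.
v₀ sin 56.60° = √(2 × 9.81 × 6.016) = 10.864 m/s.
v₀ = 10.864 / sin 56.60° = 10.864 / 0.8348 = 13.01 m/s.

13.01 m/s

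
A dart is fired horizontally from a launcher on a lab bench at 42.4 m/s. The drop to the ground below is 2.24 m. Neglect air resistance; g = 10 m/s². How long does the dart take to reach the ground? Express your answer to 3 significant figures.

The horizontal speed doesn't affect the fall. With v_y0 = 0, h = ½ g t².
t = √(2 × 2.24 / 10) = √0.4480 = 0.669 s.

0.669 s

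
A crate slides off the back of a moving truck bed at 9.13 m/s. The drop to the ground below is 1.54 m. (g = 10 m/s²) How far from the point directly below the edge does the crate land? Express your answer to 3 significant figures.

Initial vertical velocity is zero, so the fall time comes from h = ½ g t²: t = √(2 × 1.54 / 10) = 0.5550 s.
Horizontal motion is uniform at 9.13 m/s, so x = 9.13 × 0.5550 = 5.07 m.

5.07 m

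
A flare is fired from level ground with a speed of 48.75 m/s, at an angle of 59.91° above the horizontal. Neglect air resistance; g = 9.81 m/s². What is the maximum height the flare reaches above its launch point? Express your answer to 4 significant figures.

Vertical component of launch velocity: v_y = 48.75 sin 59.91° = 42.180 m/s.
At the highest point the vertical velocity is zero, so v_y² = 2 g h_max.
h_max = (42.180)² / (2 × 9.81) = 1779.2 / 19.62 = 90.68 m.

90.68 m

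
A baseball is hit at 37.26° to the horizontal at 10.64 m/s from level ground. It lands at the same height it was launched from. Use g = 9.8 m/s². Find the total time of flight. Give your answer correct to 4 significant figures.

Vertical component: v_y = 10.64 sin 37.26° = 6.4418 m/s.
For a projectile landing at launch height, time of flight is t = 2 v_y / g = 2 × 6.4418 / 9.8 = 1.315 s.

1.315 s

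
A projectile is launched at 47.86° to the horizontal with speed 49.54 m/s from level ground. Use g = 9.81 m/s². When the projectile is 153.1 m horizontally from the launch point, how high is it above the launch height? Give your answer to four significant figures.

65.14 m

v_x = 49.54 cos 47.86° = 33.239 m/s, v_y0 = 49.54 sin 47.86° = 36.734 m/s.
Time to reach x = 153.1 m: t = x / v_x = 153.1 / 33.239 = 4.6060 s.
y = v_y0 t − ½ g t² = 36.734×4.6060 − 4.905×4.6060² = 65.14 m.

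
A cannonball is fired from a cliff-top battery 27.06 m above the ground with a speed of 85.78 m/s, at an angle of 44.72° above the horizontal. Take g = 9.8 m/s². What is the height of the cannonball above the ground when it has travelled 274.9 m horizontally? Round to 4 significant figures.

199.6 m

v_x = 85.78 cos 44.72° = 60.951 m/s, v_y0 = 85.78 sin 44.72° = 60.358 m/s.
Time to reach x = 274.9 m: t = x / v_x = 274.9 / 60.951 = 4.5102 s.
y = 27.06 + v_y0 t − ½ g t² = 27.06 + 60.358×4.5102 − 4.900×4.5102² = 199.6 m.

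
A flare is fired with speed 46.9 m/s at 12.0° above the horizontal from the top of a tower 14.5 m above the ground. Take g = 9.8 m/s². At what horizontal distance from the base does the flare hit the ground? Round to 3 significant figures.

137 m

Components: v_x = 46.9 cos 12.0° = 45.88 m/s, v_y = 46.9 sin 12.0° = 9.751 m/s.
Vertical: 0 = 14.5 + 9.751 t − ½(9.8) t² ⇒ 4.900 t² − 9.751 t − 14.5 = 0.
t = [9.751 + √(95.08 + 284.2)] / 9.800 = 2.982 s.
Horizontal: R = v_x · t = 45.88 × 2.982 = 137 m.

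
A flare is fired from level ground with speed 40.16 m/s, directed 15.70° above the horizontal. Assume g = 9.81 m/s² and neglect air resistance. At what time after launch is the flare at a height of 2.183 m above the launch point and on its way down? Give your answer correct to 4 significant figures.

1.992 s

v_y0 = 40.16 sin 15.70° = 10.867 m/s.
Set y = v_y0 t − ½ g t² = 2.183: 4.905 t² − 10.867 t + 2.183 = 0.
t = [10.867 ± √(118.09 − 42.830)] / 9.81 = (10.867 ± 8.6753) / 9.81, giving t = 0.2234 s or t = 1.992 s.
On the way down corresponds to the larger root: t = 1.992 s.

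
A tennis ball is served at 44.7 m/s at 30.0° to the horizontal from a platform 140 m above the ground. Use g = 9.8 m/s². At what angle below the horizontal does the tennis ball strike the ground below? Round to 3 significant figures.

55.8°

v_x = 44.7 cos 30.0° = 38.71 m/s.
At impact |v_y| = √(v_y0² + 2 g h) = √(22.35² + 2×9.8×140) = 56.95 m/s.
Angle below horizontal = arctan(|v_y| / v_x) = arctan(56.95 / 38.71) = 55.8°.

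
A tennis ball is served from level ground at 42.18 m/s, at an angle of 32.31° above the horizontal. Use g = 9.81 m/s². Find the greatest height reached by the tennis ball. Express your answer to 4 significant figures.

25.91 m

Vertical component of launch velocity: v_y = 42.18 sin 32.31° = 22.545 m/s.
At the highest point the vertical velocity is zero, so v_y² = 2 g h_max.
h_max = (22.545)² / (2 × 9.81) = 508.28 / 19.62 = 25.91 m.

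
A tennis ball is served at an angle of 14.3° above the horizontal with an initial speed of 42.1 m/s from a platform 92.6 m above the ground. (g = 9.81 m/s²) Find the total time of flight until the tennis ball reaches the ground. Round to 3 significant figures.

Vertical component: v_y = 42.1 sin 14.3° = 10.40 m/s.
Taking up as positive with launch at y = 92.6 m, landing at y = 0: 0 = 92.6 + 10.40 t − ½(9.81) t².
Solving 4.905 t² − 10.40 t − 92.6 = 0 gives t = [10.40 + √(10.40² + 4·4.905·92.6)] / 9.810 = 5.53 s.

5.53 s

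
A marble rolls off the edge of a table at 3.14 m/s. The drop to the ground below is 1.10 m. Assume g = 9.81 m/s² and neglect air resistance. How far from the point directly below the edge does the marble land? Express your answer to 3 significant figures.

Initial vertical velocity is zero, so the fall time comes from h = ½ g t²: t = √(2 × 1.10 / 9.81) = 0.4736 s.
Horizontal motion is uniform at 3.14 m/s, so x = 3.14 × 0.4736 = 1.49 m.

1.49 m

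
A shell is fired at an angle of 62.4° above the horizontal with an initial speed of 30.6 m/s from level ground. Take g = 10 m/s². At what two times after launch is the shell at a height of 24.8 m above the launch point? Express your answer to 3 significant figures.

v_y0 = 30.6 sin 62.4° = 27.12 m/s.
Set y = v_y0 t − ½ g t² = 24.8: 5.000 t² − 27.12 t + 24.8 = 0.
t = [27.12 ± √(735.5 − 496.0)] / 10 = (27.12 ± 15.48) / 10, giving t = 1.16 s or t = 4.26 s.
So the shell is at 24.8 m at t = 1.16 s (rising) and t = 4.26 s (falling).

1.16 s and 4.26 s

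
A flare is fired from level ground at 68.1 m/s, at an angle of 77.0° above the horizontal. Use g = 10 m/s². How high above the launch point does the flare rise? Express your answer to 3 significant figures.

Vertical component of launch velocity: v_y = 68.1 sin 77.0° = 66.35 m/s.
At the highest point the vertical velocity is zero, so v_y² = 2 g h_max.
h_max = (66.35)² / (2 × 10) = 4402 / 20.00 = 220 m.

220 m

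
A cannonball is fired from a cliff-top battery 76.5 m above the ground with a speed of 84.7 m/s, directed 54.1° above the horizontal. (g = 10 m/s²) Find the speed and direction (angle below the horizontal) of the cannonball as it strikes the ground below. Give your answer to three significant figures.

93.3 m/s at 57.8° below the horizontal

v_x = 84.7 cos 54.1° = 49.67 m/s (constant).
|v_y| at impact = √((68.61)² + 2×10×76.5) = 78.98 m/s.
Speed = √(49.67² + 78.98²) = 93.3 m/s; angle = arctan(78.98/49.67) = 57.8° below horizontal.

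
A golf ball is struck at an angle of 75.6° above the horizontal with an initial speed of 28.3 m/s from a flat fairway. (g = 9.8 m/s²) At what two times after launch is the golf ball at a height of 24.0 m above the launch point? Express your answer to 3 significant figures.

1.09 s and 4.51 s

v_y0 = 28.3 sin 75.6° = 27.41 m/s.
Set y = v_y0 t − ½ g t² = 24.0: 4.900 t² − 27.41 t + 24.0 = 0.
t = [27.41 ± √(751.3 − 470.4)] / 9.8 = (27.41 ± 16.76) / 9.8, giving t = 1.09 s or t = 4.51 s.
So the golf ball is at 24.0 m at t = 1.09 s (rising) and t = 4.51 s (falling).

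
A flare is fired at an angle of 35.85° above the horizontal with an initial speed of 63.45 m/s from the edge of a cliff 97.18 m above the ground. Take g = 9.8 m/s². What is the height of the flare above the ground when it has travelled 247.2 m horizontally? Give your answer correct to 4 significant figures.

v_x = 63.45 cos 35.85° = 51.430 m/s, v_y0 = 63.45 sin 35.85° = 37.160 m/s.
Time to reach x = 247.2 m: t = x / v_x = 247.2 / 51.430 = 4.8065 s.
y = 97.18 + v_y0 t − ½ g t² = 97.18 + 37.160×4.8065 − 4.900×4.8065² = 162.6 m.

162.6 m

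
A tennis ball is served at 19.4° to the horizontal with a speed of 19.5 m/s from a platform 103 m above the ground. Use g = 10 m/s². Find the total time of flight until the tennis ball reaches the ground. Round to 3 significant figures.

5.23 s

Vertical component: v_y = 19.5 sin 19.4° = 6.477 m/s.
Taking up as positive with launch at y = 103 m, landing at y = 0: 0 = 103 + 6.477 t − ½(10) t².
Solving 5.000 t² − 6.477 t − 103 = 0 gives t = [6.477 + √(6.477² + 4·5.000·103)] / 10.00 = 5.23 s.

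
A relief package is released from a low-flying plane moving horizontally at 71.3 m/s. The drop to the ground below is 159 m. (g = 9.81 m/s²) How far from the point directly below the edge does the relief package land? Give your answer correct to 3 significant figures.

Initial vertical velocity is zero, so the fall time comes from h = ½ g t²: t = √(2 × 159 / 9.81) = 5.693 s.
Horizontal motion is uniform at 71.3 m/s, so x = 71.3 × 5.693 = 406 m.

406 m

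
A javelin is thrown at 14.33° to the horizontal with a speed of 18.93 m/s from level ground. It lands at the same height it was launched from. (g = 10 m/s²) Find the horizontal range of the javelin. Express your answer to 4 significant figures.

For level ground, R = v₀² sin(2θ) / g.
sin(2 × 14.33°) = sin 28.660° = 0.4796.
R = (18.93)² × 0.4796 / 10 = 17.19 m.

17.19 m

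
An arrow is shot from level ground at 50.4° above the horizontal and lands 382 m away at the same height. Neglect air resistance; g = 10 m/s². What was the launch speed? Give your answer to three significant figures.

62.4 m/s

On level ground, R = v₀² sin(2θ) / g, so v₀ = √(R g / sin 2θ).
sin(2 × 50.4°) = 0.9823.
v₀ = √(382 × 10 / 0.9823) = √3889 = 62.4 m/s.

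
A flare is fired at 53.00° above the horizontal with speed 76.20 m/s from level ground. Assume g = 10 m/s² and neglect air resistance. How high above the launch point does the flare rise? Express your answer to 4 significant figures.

185.2 m

Vertical component of launch velocity: v_y = 76.20 sin 53.00° = 60.856 m/s.
At the highest point the vertical velocity is zero, so v_y² = 2 g h_max.
h_max = (60.856)² / (2 × 10) = 3703.5 / 20.00 = 185.2 m.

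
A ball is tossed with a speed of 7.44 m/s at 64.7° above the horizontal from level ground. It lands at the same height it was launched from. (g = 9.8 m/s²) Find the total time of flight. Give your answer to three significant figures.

Vertical component: v_y = 7.44 sin 64.7° = 6.726 m/s.
For a projectile landing at launch height, time of flight is t = 2 v_y / g = 2 × 6.726 / 9.8 = 1.37 s.

1.37 s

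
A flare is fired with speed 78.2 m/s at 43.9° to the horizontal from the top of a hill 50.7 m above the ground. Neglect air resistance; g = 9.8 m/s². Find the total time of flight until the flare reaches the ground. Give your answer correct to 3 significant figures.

11.9 s

Vertical component: v_y = 78.2 sin 43.9° = 54.22 m/s.
Taking up as positive with launch at y = 50.7 m, landing at y = 0: 0 = 50.7 + 54.22 t − ½(9.8) t².
Solving 4.900 t² − 54.22 t − 50.7 = 0 gives t = [54.22 + √(54.22² + 4·4.900·50.7)] / 9.800 = 11.9 s.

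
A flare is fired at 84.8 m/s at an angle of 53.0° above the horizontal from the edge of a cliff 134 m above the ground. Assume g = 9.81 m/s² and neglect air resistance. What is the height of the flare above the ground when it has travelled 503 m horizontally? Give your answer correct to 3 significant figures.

325 m

v_x = 84.8 cos 53.0° = 51.03 m/s, v_y0 = 84.8 sin 53.0° = 67.72 m/s.
Time to reach x = 503 m: t = x / v_x = 503 / 51.03 = 9.857 s.
y = 134 + v_y0 t − ½ g t² = 134 + 67.72×9.857 − 4.905×9.857² = 325 m.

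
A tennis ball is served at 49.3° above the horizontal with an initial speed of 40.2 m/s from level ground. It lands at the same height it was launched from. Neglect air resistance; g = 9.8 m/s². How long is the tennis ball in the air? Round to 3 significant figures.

Vertical component: v_y = 40.2 sin 49.3° = 30.48 m/s.
For a projectile landing at launch height, time of flight is t = 2 v_y / g = 2 × 30.48 / 9.8 = 6.22 s.

6.22 s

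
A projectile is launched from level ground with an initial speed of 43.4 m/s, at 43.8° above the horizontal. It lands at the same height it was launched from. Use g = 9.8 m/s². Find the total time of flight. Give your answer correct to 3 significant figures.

Vertical component: v_y = 43.4 sin 43.8° = 30.04 m/s.
For a projectile landing at launch height, time of flight is t = 2 v_y / g = 2 × 30.04 / 9.8 = 6.13 s.

6.13 s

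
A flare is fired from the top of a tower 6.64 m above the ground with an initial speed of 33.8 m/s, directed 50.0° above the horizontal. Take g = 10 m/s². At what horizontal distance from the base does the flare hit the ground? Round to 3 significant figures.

Components: v_x = 33.8 cos 50.0° = 21.73 m/s, v_y = 33.8 sin 50.0° = 25.89 m/s.
Vertical: 0 = 6.64 + 25.89 t − ½(10) t² ⇒ 5.000 t² − 25.89 t − 6.64 = 0.
t = [25.89 + √(670.3 + 132.8)] / 10.00 = 5.423 s.
Horizontal: R = v_x · t = 21.73 × 5.423 = 118 m.

118 m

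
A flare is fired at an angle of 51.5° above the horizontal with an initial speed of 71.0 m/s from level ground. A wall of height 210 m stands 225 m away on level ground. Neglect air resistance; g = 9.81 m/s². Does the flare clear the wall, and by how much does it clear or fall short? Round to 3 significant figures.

No — it falls 54.2 m short of clearing the wall.

v_x = 71.0 cos 51.5° = 44.20 m/s; v_y0 = 71.0 sin 51.5° = 55.57 m/s.
Time to reach the wall: t = 225 / 44.20 = 5.090 s.
Height at that point: y = 55.57×5.090 − 4.905×5.090² = 155.8 m.
That is 210 − 155.8 = 54.2 m below the top of the wall, so the flare does not clear it.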